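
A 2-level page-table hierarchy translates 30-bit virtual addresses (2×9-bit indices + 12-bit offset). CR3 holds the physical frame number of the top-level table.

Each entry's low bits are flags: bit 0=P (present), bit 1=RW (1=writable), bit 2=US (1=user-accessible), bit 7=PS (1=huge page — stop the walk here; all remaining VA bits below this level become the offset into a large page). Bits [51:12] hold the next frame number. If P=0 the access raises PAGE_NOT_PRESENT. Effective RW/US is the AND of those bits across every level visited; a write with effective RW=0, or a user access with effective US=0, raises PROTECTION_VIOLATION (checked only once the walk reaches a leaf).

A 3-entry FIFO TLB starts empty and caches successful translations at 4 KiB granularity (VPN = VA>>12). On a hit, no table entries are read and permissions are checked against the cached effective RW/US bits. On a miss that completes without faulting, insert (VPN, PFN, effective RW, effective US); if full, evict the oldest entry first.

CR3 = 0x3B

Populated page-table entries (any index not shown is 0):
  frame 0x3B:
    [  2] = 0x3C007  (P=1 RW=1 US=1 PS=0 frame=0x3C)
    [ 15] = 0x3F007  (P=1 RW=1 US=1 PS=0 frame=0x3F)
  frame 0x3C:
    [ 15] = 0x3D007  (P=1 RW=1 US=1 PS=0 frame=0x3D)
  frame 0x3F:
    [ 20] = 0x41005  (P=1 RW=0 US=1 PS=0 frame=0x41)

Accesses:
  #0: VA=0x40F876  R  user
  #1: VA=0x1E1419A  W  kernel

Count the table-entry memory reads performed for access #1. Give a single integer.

Per-access translation:
#0 VA=0x40F876 (r,user):
  L0: frame=0x3B idx=2 entry=0x3C007 [P=1 RW=1 US=1 PS=0]
  L1: frame=0x3C idx=15 entry=0x3D007 [P=1 RW=1 US=1 PS=0]
  → PA=0x3D876  (2 entries read)
#1 VA=0x1E1419A (w,kernel):
  L0: frame=0x3B idx=15 entry=0x3F007 [P=1 RW=1 US=1 PS=0]
  L1: frame=0x3F idx=20 entry=0x41005 [P=1 RW=0 US=1 PS=0]
  ✗ PROTECTION_VIOLATION  [2 reads]

Entries read for #1: 2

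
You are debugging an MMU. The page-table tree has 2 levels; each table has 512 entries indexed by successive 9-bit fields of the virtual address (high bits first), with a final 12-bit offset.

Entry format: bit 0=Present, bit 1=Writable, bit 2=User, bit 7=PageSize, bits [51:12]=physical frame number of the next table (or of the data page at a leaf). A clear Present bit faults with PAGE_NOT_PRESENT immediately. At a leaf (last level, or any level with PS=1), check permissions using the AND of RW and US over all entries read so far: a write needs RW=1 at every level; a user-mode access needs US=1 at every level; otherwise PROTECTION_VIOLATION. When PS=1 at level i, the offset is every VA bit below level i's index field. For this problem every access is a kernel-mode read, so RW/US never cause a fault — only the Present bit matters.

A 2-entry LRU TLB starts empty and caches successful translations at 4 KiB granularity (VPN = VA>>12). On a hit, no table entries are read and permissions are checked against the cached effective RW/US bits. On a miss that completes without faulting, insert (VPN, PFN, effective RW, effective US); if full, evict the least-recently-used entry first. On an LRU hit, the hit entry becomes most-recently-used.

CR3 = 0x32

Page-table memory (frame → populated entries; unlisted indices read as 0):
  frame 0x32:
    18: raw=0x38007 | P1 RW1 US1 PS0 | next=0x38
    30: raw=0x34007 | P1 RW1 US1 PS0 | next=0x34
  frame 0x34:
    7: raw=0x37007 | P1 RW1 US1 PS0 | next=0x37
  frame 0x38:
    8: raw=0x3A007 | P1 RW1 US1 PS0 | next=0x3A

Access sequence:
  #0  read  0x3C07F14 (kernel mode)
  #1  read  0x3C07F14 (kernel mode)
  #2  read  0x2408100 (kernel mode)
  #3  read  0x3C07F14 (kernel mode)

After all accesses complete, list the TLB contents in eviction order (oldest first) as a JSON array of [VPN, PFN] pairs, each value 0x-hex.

Per-access translation:
#0 VA=0x3C07F14 (r,kernel):
  L0: frame=0x32 idx=30 entry=0x34007 [P=1 RW=1 US=1 PS=0]
  L1: frame=0x34 idx=7 entry=0x37007 [P=1 RW=1 US=1 PS=0]
  ✓ 0x37F14  — 2 lookups
#1 VA=0x3C07F14 (r,kernel):
  TLB hit vpn=0x3C07 → PA=0x37F14
#2 VA=0x2408100 (r,kernel):
  L0: frame=0x32 idx=18 entry=0x38007 [P=1 RW=1 US=1 PS=0]
  L1: frame=0x38 idx=8 entry=0x3A007 [P=1 RW=1 US=1 PS=0]
  ✓ 0x3A100  — 2 lookups
#3 VA=0x3C07F14 (r,kernel):
  TLB hit vpn=0x3C07 → PA=0x37F14

TLB: [["0x2408", "0x3A"], ["0x3C07", "0x37"]]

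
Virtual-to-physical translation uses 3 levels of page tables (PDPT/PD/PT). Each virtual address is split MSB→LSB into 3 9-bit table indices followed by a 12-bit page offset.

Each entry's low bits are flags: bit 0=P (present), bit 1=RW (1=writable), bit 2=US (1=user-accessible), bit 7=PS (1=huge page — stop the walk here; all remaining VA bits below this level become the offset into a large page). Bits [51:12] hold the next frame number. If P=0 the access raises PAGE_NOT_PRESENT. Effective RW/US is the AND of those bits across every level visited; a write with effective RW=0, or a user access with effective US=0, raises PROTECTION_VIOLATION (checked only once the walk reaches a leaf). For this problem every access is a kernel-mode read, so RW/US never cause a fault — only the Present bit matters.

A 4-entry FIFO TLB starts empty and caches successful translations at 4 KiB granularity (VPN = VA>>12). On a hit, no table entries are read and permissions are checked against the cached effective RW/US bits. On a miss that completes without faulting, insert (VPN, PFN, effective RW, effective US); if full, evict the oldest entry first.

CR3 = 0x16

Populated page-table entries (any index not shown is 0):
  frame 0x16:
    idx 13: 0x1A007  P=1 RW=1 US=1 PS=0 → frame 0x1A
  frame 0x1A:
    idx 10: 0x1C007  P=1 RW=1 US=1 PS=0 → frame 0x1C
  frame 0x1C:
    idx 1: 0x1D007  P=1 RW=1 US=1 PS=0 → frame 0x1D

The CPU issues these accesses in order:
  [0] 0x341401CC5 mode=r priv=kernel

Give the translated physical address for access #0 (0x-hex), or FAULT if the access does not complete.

Trace:
#0 VA=0x341401CC5 (r,kernel):
  [0] read 0x16 idx=13: raw=0x1A007 flags P=1 W=1 U=1 S=0
  [1] read 0x1A idx=10: raw=0x1C007 flags P=1 W=1 U=1 S=0
  [2] read 0x1C idx=1: raw=0x1D007 flags P=1 W=1 U=1 S=0
  ⇒ phys 0x1DCC5  [3 reads]

Access #0 PA: 0x1DCC5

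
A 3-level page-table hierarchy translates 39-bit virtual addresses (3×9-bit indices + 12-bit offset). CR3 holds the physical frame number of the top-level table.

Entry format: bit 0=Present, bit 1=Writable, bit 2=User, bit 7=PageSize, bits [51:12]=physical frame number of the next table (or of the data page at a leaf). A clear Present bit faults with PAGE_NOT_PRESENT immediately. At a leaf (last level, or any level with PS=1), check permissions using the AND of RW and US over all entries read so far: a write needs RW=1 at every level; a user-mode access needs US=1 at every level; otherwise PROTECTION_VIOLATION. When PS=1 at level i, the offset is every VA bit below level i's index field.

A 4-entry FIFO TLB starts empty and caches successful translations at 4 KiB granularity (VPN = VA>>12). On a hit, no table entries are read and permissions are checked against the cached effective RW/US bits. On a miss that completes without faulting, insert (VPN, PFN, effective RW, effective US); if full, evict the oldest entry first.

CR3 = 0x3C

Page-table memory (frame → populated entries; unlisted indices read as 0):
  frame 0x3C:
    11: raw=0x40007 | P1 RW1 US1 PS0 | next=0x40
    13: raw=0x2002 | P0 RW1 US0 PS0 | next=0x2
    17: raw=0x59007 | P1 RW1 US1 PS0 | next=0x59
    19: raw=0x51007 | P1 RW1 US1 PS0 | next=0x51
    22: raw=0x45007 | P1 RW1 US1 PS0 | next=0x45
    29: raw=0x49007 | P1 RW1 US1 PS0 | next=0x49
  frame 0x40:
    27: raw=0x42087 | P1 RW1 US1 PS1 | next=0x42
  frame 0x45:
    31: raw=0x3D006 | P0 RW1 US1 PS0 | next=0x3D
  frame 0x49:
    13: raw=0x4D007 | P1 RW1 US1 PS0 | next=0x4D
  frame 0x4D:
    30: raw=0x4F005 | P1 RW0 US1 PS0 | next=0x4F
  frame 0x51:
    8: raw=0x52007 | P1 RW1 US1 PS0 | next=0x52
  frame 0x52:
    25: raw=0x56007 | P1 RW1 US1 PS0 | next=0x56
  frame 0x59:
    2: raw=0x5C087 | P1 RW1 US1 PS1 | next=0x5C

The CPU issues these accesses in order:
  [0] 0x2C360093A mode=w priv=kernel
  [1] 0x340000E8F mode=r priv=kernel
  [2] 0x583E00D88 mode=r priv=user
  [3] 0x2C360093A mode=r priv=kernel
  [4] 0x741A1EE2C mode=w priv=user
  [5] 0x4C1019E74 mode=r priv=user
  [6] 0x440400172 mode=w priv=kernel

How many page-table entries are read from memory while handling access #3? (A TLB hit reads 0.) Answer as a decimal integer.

Walk each access:
#0 VA=0x2C360093A (w,kernel):
  L0: frame=0x3C idx=11 entry=0x40007 [P=1 RW=1 US=1 PS=0]
  L1: frame=0x40 idx=27 entry=0x42087 [P=1 RW=1 US=1 PS=1]
  ⇒ phys 0x4293A (huge @L1)  [2 reads]
#1 VA=0x340000E8F (r,kernel):
  L0: frame=0x3C idx=13 entry=0x2002 [P=0 RW=1 US=0 PS=0]
  → PAGE_NOT_PRESENT  (1 entries read)
#2 VA=0x583E00D88 (r,user):
  L0: frame=0x3C idx=22 entry=0x45007 [P=1 RW=1 US=1 PS=0]
  L1: frame=0x45 idx=31 entry=0x3D006 [P=0 RW=1 US=1 PS=0]
  → PAGE_NOT_PRESENT  (2 entries read)
#3 VA=0x2C360093A (r,kernel):
  TLB hit vpn=0x2C3600 → PA=0x4293A
#4 VA=0x741A1EE2C (w,user):
  L0: frame=0x3C idx=29 entry=0x49007 [P=1 RW=1 US=1 PS=0]
  L1: frame=0x49 idx=13 entry=0x4D007 [P=1 RW=1 US=1 PS=0]
  L2: frame=0x4D idx=30 entry=0x4F005 [P=1 RW=0 US=1 PS=0]
  → PROTECTION_VIOLATION  (3 entries read)
#5 VA=0x4C1019E74 (r,user):
  L0: frame=0x3C idx=19 entry=0x51007 [P=1 RW=1 US=1 PS=0]
  L1: frame=0x51 idx=8 entry=0x52007 [P=1 RW=1 US=1 PS=0]
  L2: frame=0x52 idx=25 entry=0x56007 [P=1 RW=1 US=1 PS=0]
  ⇒ phys 0x56E74  [3 reads]
#6 VA=0x440400172 (w,kernel):
  L0: frame=0x3C idx=17 entry=0x59007 [P=1 RW=1 US=1 PS=0]
  L1: frame=0x59 idx=2 entry=0x5C087 [P=1 RW=1 US=1 PS=1]
  ⇒ phys 0x5C172 (huge @L1)  [2 reads]

Entries read for #3: 0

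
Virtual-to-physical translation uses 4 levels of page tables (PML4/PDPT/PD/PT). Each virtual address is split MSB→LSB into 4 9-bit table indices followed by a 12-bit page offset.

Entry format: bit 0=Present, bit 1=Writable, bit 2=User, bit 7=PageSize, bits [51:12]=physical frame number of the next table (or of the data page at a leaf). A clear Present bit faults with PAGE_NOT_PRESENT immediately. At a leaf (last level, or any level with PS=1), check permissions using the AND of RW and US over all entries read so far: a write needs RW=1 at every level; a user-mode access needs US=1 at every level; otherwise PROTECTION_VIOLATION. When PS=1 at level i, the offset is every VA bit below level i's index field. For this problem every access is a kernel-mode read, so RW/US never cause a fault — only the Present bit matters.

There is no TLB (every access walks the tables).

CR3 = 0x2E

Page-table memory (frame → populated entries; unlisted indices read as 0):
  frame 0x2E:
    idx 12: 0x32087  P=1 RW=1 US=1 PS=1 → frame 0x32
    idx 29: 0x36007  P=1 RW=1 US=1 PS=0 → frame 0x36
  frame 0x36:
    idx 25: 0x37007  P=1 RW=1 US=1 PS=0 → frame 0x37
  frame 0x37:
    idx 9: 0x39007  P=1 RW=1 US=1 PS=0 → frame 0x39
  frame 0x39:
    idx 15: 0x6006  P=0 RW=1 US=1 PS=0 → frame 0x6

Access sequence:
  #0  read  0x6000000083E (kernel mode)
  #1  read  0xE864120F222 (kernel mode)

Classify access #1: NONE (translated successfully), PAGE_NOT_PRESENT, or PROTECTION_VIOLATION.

Per-access translation:
#0 VA=0x6000000083E (r,kernel):
  L0 @0x2E[12] → 0x32087  P=1,RW=1,US=1,PS=1
  ✓ 0x3283E (huge @L0)  — 1 lookups
#1 VA=0xE864120F222 (r,kernel):
  L0 @0x2E[29] → 0x36007  P=1,RW=1,US=1,PS=0
  L1 @0x36[25] → 0x37007  P=1,RW=1,US=1,PS=0
  L2 @0x37[9] → 0x39007  P=1,RW=1,US=1,PS=0
  L3 @0x39[15] → 0x6006  P=0,RW=1,US=1,PS=0
  → PAGE_NOT_PRESENT  (4 entries read)

Access #1 fault: PAGE_NOT_PRESENT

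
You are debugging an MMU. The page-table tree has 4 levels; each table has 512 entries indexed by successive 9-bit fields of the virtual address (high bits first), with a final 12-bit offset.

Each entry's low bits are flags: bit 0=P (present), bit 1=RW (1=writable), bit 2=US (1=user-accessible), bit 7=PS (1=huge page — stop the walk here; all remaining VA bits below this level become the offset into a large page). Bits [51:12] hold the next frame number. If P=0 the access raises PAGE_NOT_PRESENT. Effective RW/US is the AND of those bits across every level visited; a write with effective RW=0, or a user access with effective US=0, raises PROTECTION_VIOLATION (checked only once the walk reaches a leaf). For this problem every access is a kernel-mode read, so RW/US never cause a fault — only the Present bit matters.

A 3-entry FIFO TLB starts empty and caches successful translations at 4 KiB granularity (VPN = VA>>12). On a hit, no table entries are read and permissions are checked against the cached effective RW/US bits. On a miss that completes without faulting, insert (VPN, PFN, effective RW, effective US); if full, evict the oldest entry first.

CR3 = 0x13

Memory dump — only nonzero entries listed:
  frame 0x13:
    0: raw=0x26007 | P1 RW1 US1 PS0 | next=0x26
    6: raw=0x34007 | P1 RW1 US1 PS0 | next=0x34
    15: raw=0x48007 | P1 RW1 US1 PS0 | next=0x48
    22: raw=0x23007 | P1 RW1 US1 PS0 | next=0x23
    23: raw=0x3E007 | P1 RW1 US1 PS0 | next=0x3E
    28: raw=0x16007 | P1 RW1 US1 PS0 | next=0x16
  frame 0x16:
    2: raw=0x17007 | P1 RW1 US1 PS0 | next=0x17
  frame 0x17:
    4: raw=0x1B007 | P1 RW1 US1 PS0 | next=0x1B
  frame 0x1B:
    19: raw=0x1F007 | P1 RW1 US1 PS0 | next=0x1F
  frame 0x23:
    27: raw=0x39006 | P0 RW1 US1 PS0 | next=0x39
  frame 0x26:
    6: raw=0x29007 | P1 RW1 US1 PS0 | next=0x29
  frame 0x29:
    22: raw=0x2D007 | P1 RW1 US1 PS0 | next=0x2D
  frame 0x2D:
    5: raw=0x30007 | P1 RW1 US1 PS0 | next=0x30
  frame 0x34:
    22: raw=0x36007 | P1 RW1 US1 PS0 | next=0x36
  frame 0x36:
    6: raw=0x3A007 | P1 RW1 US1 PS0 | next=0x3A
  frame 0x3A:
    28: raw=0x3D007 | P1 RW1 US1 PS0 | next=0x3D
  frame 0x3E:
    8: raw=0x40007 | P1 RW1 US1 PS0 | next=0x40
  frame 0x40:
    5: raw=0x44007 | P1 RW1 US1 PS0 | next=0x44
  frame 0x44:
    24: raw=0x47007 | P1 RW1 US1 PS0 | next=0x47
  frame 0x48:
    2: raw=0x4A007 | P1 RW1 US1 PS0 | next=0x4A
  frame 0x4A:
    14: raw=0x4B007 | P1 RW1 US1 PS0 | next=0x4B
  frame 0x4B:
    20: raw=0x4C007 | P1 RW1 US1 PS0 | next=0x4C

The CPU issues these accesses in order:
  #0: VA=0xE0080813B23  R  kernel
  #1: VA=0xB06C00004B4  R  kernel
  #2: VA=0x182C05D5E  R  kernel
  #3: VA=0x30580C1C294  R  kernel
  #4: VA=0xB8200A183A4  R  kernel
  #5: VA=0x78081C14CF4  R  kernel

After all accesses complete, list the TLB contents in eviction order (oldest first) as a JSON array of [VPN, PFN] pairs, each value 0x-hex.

Trace:
#0 VA=0xE0080813B23 (r,kernel):
  L0 @0x13[28] → 0x16007  P=1,RW=1,US=1,PS=0
  L1 @0x16[2] → 0x17007  P=1,RW=1,US=1,PS=0
  L2 @0x17[4] → 0x1B007  P=1,RW=1,US=1,PS=0
  L3 @0x1B[19] → 0x1F007  P=1,RW=1,US=1,PS=0
  ✓ 0x1FB23  — 4 lookups
#1 VA=0xB06C00004B4 (r,kernel):
  L0 @0x13[22] → 0x23007  P=1,RW=1,US=1,PS=0
  L1 @0x23[27] → 0x39006  P=0,RW=1,US=1,PS=0
  → PAGE_NOT_PRESENT  (2 entries read)
#2 VA=0x182C05D5E (r,kernel):
  L0 @0x13[0] → 0x26007  P=1,RW=1,US=1,PS=0
  L1 @0x26[6] → 0x29007  P=1,RW=1,US=1,PS=0
  L2 @0x29[22] → 0x2D007  P=1,RW=1,US=1,PS=0
  L3 @0x2D[5] → 0x30007  P=1,RW=1,US=1,PS=0
  ✓ 0x30D5E  — 4 lookups
#3 VA=0x30580C1C294 (r,kernel):
  L0 @0x13[6] → 0x34007  P=1,RW=1,US=1,PS=0
  L1 @0x34[22] → 0x36007  P=1,RW=1,US=1,PS=0
  L2 @0x36[6] → 0x3A007  P=1,RW=1,US=1,PS=0
  L3 @0x3A[28] → 0x3D007  P=1,RW=1,US=1,PS=0
  ✓ 0x3D294  — 4 lookups
#4 VA=0xB8200A183A4 (r,kernel):
  L0 @0x13[23] → 0x3E007  P=1,RW=1,US=1,PS=0
  L1 @0x3E[8] → 0x40007  P=1,RW=1,US=1,PS=0
  L2 @0x40[5] → 0x44007  P=1,RW=1,US=1,PS=0
  L3 @0x44[24] → 0x47007  P=1,RW=1,US=1,PS=0
  ✓ 0x473A4  — 4 lookups
#5 VA=0x78081C14CF4 (r,kernel):
  L0 @0x13[15] → 0x48007  P=1,RW=1,US=1,PS=0
  L1 @0x48[2] → 0x4A007  P=1,RW=1,US=1,PS=0
  L2 @0x4A[14] → 0x4B007  P=1,RW=1,US=1,PS=0
  L3 @0x4B[20] → 0x4C007  P=1,RW=1,US=1,PS=0
  ✓ 0x4CCF4  — 4 lookups

TLB: [["0x30580C1C", "0x3D"], ["0xB8200A18", "0x47"], ["0x78081C14", "0x4C"]]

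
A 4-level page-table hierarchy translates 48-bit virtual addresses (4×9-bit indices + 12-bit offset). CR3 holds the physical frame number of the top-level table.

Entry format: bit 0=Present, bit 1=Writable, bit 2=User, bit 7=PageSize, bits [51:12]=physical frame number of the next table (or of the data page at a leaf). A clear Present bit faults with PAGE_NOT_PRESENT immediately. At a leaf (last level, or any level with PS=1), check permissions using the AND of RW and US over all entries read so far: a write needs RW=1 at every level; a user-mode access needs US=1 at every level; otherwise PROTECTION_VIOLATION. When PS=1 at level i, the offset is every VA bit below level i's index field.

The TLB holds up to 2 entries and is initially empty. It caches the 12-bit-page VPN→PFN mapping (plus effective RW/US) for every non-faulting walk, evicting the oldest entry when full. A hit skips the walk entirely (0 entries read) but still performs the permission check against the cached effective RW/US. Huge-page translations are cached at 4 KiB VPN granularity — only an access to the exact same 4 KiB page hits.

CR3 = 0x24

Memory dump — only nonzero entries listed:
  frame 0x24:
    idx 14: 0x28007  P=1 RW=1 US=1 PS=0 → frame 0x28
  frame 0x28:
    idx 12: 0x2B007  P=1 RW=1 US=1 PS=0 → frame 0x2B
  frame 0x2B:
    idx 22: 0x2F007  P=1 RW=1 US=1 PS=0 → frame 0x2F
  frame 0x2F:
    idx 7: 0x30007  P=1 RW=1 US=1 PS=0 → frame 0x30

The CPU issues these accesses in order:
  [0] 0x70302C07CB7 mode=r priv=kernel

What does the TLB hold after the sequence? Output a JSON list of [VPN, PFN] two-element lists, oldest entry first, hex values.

Trace:
#0 VA=0x70302C07CB7 (r,kernel):
  lvl0: tbl 0x24, slot 14 ⇒ 0x28007 (P1/RW1/US1/PS0)
  lvl1: tbl 0x28, slot 12 ⇒ 0x2B007 (P1/RW1/US1/PS0)
  lvl2: tbl 0x2B, slot 22 ⇒ 0x2F007 (P1/RW1/US1/PS0)
  lvl3: tbl 0x2F, slot 7 ⇒ 0x30007 (P1/RW1/US1/PS0)
  → PA=0x30CB7  (4 entries read)

TLB: [["0x70302C07", "0x30"]]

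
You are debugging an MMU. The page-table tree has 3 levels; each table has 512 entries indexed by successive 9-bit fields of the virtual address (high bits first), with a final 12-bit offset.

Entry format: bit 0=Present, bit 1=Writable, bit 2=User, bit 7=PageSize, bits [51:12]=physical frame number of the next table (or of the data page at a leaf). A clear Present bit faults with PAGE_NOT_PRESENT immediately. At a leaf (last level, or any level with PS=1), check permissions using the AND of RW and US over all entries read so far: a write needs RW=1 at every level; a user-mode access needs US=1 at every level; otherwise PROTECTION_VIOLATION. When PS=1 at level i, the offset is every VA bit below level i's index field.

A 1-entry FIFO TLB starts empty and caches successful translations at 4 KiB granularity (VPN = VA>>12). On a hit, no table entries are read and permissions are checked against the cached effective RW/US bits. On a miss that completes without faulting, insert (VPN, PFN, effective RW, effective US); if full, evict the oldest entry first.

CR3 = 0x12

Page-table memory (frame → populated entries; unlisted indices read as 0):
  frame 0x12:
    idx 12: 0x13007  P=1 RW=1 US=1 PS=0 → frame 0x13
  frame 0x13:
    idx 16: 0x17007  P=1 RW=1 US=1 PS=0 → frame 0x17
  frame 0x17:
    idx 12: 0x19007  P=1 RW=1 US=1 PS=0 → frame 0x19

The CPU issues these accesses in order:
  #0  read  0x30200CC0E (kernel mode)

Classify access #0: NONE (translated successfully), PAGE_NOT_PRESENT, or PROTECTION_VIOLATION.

Per-access translation:
#0 VA=0x30200CC0E (r,kernel):
  lvl0: tbl 0x12, slot 12 ⇒ 0x13007 (P1/RW1/US1/PS0)
  lvl1: tbl 0x13, slot 16 ⇒ 0x17007 (P1/RW1/US1/PS0)
  lvl2: tbl 0x17, slot 12 ⇒ 0x19007 (P1/RW1/US1/PS0)
  → PA=0x19C0E  (3 entries read)

Access #0 fault: NONE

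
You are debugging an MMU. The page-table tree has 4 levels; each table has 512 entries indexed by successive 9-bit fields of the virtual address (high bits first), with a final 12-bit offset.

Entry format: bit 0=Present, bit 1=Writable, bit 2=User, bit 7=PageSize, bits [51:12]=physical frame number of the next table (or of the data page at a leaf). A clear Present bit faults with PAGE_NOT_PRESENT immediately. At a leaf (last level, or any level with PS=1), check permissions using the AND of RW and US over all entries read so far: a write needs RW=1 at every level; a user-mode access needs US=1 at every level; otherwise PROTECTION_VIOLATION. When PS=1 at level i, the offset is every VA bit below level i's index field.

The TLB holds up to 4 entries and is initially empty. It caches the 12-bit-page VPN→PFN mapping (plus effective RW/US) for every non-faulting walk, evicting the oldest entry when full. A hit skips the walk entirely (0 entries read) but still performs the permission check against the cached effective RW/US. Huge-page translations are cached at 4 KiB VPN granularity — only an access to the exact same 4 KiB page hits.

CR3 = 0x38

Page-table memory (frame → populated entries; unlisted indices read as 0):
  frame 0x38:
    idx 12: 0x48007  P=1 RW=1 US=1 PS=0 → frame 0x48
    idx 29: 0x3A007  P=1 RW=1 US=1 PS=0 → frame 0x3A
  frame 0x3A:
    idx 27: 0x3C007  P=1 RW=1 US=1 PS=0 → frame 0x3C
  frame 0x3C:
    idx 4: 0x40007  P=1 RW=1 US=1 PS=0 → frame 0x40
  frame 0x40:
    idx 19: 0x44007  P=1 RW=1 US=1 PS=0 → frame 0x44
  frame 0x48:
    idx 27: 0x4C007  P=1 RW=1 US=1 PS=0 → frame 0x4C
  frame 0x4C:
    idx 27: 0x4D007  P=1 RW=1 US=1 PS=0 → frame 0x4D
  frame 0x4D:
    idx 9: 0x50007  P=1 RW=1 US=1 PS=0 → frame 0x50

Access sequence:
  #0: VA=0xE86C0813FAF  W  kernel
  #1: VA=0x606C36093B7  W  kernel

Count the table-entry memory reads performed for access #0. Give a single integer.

Walk each access:
#0 VA=0xE86C0813FAF (w,kernel):
  lvl0: tbl 0x38, slot 29 ⇒ 0x3A007 (P1/RW1/US1/PS0)
  lvl1: tbl 0x3A, slot 27 ⇒ 0x3C007 (P1/RW1/US1/PS0)
  lvl2: tbl 0x3C, slot 4 ⇒ 0x40007 (P1/RW1/US1/PS0)
  lvl3: tbl 0x40, slot 19 ⇒ 0x44007 (P1/RW1/US1/PS0)
  ⇒ phys 0x44FAF  [4 reads]
#1 VA=0x606C36093B7 (w,kernel):
  lvl0: tbl 0x38, slot 12 ⇒ 0x48007 (P1/RW1/US1/PS0)
  lvl1: tbl 0x48, slot 27 ⇒ 0x4C007 (P1/RW1/US1/PS0)
  lvl2: tbl 0x4C, slot 27 ⇒ 0x4D007 (P1/RW1/US1/PS0)
  lvl3: tbl 0x4D, slot 9 ⇒ 0x50007 (P1/RW1/US1/PS0)
  ⇒ phys 0x503B7  [4 reads]

Entries read for #0: 4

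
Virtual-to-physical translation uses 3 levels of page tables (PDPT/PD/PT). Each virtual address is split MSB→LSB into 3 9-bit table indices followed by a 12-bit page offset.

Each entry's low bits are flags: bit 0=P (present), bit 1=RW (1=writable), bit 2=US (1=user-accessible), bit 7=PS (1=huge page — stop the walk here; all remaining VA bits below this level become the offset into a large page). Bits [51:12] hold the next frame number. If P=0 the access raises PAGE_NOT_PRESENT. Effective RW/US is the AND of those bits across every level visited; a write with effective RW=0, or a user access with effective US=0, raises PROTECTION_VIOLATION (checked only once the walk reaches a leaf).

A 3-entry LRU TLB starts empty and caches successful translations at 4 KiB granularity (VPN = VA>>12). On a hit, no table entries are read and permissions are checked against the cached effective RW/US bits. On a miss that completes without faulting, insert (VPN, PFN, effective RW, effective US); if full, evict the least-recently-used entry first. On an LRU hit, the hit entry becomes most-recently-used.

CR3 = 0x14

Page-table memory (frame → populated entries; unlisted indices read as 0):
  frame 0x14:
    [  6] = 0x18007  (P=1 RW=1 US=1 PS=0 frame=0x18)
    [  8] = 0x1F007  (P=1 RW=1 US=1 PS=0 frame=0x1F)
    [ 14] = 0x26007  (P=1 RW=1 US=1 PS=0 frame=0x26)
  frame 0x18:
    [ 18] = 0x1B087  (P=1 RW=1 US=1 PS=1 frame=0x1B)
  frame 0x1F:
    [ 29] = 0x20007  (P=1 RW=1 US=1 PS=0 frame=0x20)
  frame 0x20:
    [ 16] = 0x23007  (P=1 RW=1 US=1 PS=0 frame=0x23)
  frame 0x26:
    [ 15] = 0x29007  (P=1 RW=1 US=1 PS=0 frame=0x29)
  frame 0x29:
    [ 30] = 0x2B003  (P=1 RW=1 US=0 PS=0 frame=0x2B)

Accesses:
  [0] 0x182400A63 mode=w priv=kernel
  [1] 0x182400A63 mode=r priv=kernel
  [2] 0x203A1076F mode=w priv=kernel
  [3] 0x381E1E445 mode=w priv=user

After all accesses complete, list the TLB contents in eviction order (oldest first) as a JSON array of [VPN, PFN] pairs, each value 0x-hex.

Per-access translation:
#0 VA=0x182400A63 (w,kernel):
  L0 @0x14[6] → 0x18007  P=1,RW=1,US=1,PS=0
  L1 @0x18[18] → 0x1B087  P=1,RW=1,US=1,PS=1
  ⇒ phys 0x1BA63 (huge @L1)  [2 reads]
#1 VA=0x182400A63 (r,kernel):
  TLB hit vpn=0x182400 → PA=0x1BA63
#2 VA=0x203A1076F (w,kernel):
  L0 @0x14[8] → 0x1F007  P=1,RW=1,US=1,PS=0
  L1 @0x1F[29] → 0x20007  P=1,RW=1,US=1,PS=0
  L2 @0x20[16] → 0x23007  P=1,RW=1,US=1,PS=0
  ⇒ phys 0x2376F  [3 reads]
#3 VA=0x381E1E445 (w,user):
  L0 @0x14[14] → 0x26007  P=1,RW=1,US=1,PS=0
  L1 @0x26[15] → 0x29007  P=1,RW=1,US=1,PS=0
  L2 @0x29[30] → 0x2B003  P=1,RW=1,US=0,PS=0
  ⇒ fault: PROTECTION_VIOLATION  — 3 lookups

TLB: [["0x182400", "0x1B"], ["0x203A10", "0x23"]]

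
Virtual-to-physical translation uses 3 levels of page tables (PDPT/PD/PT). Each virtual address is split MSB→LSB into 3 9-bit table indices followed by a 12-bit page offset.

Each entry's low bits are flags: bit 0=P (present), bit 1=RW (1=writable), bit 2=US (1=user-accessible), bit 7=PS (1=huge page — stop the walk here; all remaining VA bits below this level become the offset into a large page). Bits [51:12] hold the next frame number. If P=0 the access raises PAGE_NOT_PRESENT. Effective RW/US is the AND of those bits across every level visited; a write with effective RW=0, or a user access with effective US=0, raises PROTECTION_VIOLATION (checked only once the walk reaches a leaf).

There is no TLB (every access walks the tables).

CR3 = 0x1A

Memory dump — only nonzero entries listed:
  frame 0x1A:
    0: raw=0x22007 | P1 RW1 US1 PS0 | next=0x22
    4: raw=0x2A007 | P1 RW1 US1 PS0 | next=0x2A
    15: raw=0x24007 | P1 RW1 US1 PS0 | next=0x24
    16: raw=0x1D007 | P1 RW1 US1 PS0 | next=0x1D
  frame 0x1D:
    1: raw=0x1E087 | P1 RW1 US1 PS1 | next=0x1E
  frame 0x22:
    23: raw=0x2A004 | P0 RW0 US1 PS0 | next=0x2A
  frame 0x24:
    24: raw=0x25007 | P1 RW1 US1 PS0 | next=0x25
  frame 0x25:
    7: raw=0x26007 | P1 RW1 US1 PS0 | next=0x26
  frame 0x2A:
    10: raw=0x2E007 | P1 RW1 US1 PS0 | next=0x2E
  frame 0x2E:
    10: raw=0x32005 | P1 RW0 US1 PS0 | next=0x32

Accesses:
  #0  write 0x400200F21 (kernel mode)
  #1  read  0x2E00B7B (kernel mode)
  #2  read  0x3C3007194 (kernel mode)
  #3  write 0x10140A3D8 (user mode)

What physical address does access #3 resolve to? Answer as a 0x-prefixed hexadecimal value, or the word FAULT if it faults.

Walk each access:
#0 VA=0x400200F21 (w,kernel):
  L0: frame=0x1A idx=16 entry=0x1D007 [P=1 RW=1 US=1 PS=0]
  L1: frame=0x1D idx=1 entry=0x1E087 [P=1 RW=1 US=1 PS=1]
  → PA=0x1EF21 (huge @L1)  (2 entries read)
#1 VA=0x2E00B7B (r,kernel):
  L0: frame=0x1A idx=0 entry=0x22007 [P=1 RW=1 US=1 PS=0]
  L1: frame=0x22 idx=23 entry=0x2A004 [P=0 RW=0 US=1 PS=0]
  ✗ PAGE_NOT_PRESENT  [2 reads]
#2 VA=0x3C3007194 (r,kernel):
  L0: frame=0x1A idx=15 entry=0x24007 [P=1 RW=1 US=1 PS=0]
  L1: frame=0x24 idx=24 entry=0x25007 [P=1 RW=1 US=1 PS=0]
  L2: frame=0x25 idx=7 entry=0x26007 [P=1 RW=1 US=1 PS=0]
  → PA=0x26194  (3 entries read)
#3 VA=0x10140A3D8 (w,user):
  L0: frame=0x1A idx=4 entry=0x2A007 [P=1 RW=1 US=1 PS=0]
  L1: frame=0x2A idx=10 entry=0x2E007 [P=1 RW=1 US=1 PS=0]
  L2: frame=0x2E idx=10 entry=0x32005 [P=1 RW=0 US=1 PS=0]
  ✗ PROTECTION_VIOLATION  [3 reads]

Access #3 PA: FAULT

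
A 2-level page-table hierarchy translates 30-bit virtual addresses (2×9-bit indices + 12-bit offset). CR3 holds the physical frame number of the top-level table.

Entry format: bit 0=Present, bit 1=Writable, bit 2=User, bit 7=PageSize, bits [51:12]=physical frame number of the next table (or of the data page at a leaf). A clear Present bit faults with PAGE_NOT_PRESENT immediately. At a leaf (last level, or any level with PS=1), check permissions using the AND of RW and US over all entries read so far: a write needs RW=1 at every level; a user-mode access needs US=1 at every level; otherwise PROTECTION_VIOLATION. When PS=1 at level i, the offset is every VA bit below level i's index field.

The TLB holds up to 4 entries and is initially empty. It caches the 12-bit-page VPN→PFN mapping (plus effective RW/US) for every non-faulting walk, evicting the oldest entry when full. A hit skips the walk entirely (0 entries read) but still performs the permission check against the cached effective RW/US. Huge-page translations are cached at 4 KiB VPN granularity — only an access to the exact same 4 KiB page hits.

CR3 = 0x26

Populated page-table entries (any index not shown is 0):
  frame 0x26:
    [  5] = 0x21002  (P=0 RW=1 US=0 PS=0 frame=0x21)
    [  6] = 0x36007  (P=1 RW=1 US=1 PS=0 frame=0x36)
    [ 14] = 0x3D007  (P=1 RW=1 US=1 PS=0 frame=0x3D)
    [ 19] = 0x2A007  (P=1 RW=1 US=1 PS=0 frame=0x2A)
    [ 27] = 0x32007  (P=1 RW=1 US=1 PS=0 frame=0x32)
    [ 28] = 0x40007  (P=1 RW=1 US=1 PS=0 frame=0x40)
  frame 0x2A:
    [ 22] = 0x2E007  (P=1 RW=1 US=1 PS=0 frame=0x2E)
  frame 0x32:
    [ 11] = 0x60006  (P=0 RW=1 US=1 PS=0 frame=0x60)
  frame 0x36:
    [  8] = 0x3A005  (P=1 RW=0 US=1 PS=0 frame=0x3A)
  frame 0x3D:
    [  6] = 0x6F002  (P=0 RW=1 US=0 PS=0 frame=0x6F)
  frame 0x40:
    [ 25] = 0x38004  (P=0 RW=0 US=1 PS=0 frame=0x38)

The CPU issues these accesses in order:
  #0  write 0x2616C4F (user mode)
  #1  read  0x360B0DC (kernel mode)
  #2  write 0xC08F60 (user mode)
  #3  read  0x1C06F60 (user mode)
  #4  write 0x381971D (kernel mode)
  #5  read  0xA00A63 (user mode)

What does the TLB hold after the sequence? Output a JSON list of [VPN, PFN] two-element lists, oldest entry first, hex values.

Walk each access:
#0 VA=0x2616C4F (w,user):
  L0 @0x26[19] → 0x2A007  P=1,RW=1,US=1,PS=0
  L1 @0x2A[22] → 0x2E007  P=1,RW=1,US=1,PS=0
  ⇒ phys 0x2EC4F  [2 reads]
#1 VA=0x360B0DC (r,kernel):
  L0 @0x26[27] → 0x32007  P=1,RW=1,US=1,PS=0
  L1 @0x32[11] → 0x60006  P=0,RW=1,US=1,PS=0
  → PAGE_NOT_PRESENT  (2 entries read)
#2 VA=0xC08F60 (w,user):
  L0 @0x26[6] → 0x36007  P=1,RW=1,US=1,PS=0
  L1 @0x36[8] → 0x3A005  P=1,RW=0,US=1,PS=0
  → PROTECTION_VIOLATION  (2 entries read)
#3 VA=0x1C06F60 (r,user):
  L0 @0x26[14] → 0x3D007  P=1,RW=1,US=1,PS=0
  L1 @0x3D[6] → 0x6F002  P=0,RW=1,US=0,PS=0
  → PAGE_NOT_PRESENT  (2 entries read)
#4 VA=0x381971D (w,kernel):
  L0 @0x26[28] → 0x40007  P=1,RW=1,US=1,PS=0
  L1 @0x40[25] → 0x38004  P=0,RW=0,US=1,PS=0
  → PAGE_NOT_PRESENT  (2 entries read)
#5 VA=0xA00A63 (r,user):
  L0 @0x26[5] → 0x21002  P=0,RW=1,US=0,PS=0
  → PAGE_NOT_PRESENT  (1 entries read)

TLB: [["0x2616", "0x2E"]]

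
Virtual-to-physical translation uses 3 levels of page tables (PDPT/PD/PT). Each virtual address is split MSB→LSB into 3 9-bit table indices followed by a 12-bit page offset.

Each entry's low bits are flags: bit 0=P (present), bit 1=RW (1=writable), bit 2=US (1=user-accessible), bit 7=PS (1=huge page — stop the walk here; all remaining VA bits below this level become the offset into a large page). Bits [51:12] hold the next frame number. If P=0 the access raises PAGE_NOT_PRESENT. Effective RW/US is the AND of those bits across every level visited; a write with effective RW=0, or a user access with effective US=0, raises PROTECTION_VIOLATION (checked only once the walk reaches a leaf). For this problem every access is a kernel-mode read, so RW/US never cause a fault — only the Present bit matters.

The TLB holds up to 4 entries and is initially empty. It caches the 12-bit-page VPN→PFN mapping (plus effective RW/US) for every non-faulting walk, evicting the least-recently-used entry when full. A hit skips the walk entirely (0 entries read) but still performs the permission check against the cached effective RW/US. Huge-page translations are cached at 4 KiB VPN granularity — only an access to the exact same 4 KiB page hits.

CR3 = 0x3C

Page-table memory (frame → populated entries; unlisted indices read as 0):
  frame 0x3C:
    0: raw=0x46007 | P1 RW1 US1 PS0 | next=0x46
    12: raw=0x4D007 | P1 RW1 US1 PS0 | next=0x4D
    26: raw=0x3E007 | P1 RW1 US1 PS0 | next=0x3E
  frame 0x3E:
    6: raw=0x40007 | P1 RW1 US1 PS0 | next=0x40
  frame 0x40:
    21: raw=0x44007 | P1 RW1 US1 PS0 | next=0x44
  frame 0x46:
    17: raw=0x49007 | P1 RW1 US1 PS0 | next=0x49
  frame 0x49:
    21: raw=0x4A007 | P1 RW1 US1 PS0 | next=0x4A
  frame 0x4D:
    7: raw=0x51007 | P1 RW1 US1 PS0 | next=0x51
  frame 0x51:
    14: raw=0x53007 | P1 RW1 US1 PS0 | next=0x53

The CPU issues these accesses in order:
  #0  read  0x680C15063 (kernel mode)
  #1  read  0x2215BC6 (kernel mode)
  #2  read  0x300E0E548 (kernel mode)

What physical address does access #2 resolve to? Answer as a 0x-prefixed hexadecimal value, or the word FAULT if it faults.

Trace:
#0 VA=0x680C15063 (r,kernel):
  [0] read 0x3C idx=26: raw=0x3E007 flags P=1 W=1 U=1 S=0
  [1] read 0x3E idx=6: raw=0x40007 flags P=1 W=1 U=1 S=0
  [2] read 0x40 idx=21: raw=0x44007 flags P=1 W=1 U=1 S=0
  ⇒ phys 0x44063  [3 reads]
#1 VA=0x2215BC6 (r,kernel):
  [0] read 0x3C idx=0: raw=0x46007 flags P=1 W=1 U=1 S=0
  [1] read 0x46 idx=17: raw=0x49007 flags P=1 W=1 U=1 S=0
  [2] read 0x49 idx=21: raw=0x4A007 flags P=1 W=1 U=1 S=0
  ⇒ phys 0x4ABC6  [3 reads]
#2 VA=0x300E0E548 (r,kernel):
  [0] read 0x3C idx=12: raw=0x4D007 flags P=1 W=1 U=1 S=0
  [1] read 0x4D idx=7: raw=0x51007 flags P=1 W=1 U=1 S=0
  [2] read 0x51 idx=14: raw=0x53007 flags P=1 W=1 U=1 S=0
  ⇒ phys 0x53548  [3 reads]

Access #2 PA: 0x53548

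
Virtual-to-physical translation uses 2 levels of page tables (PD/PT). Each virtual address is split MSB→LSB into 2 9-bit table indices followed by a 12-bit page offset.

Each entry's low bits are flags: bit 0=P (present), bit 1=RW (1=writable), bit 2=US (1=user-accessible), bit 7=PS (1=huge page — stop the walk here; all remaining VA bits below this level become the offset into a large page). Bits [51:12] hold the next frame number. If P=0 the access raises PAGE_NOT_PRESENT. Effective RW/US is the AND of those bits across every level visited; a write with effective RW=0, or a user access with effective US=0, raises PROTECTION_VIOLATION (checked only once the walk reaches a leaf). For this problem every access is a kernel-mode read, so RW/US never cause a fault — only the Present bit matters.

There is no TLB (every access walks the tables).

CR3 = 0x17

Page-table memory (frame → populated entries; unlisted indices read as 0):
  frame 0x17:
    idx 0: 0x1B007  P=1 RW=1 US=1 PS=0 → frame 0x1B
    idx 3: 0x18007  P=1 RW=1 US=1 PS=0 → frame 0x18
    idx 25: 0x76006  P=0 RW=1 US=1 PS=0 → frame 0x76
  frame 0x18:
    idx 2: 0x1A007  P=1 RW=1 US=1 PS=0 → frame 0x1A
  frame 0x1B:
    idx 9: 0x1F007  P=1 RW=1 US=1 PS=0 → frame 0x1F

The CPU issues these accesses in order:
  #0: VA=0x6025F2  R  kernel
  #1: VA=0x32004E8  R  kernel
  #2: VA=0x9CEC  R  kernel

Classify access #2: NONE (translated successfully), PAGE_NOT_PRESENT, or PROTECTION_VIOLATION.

Per-access translation:
#0 VA=0x6025F2 (r,kernel):
  lvl0: tbl 0x17, slot 3 ⇒ 0x18007 (P1/RW1/US1/PS0)
  lvl1: tbl 0x18, slot 2 ⇒ 0x1A007 (P1/RW1/US1/PS0)
  ✓ 0x1A5F2  — 2 lookups
#1 VA=0x32004E8 (r,kernel):
  lvl0: tbl 0x17, slot 25 ⇒ 0x76006 (P0/RW1/US1/PS0)
  ✗ PAGE_NOT_PRESENT  [1 reads]
#2 VA=0x9CEC (r,kernel):
  lvl0: tbl 0x17, slot 0 ⇒ 0x1B007 (P1/RW1/US1/PS0)
  lvl1: tbl 0x1B, slot 9 ⇒ 0x1F007 (P1/RW1/US1/PS0)
  ✓ 0x1FCEC  — 2 lookups

Access #2 fault: NONE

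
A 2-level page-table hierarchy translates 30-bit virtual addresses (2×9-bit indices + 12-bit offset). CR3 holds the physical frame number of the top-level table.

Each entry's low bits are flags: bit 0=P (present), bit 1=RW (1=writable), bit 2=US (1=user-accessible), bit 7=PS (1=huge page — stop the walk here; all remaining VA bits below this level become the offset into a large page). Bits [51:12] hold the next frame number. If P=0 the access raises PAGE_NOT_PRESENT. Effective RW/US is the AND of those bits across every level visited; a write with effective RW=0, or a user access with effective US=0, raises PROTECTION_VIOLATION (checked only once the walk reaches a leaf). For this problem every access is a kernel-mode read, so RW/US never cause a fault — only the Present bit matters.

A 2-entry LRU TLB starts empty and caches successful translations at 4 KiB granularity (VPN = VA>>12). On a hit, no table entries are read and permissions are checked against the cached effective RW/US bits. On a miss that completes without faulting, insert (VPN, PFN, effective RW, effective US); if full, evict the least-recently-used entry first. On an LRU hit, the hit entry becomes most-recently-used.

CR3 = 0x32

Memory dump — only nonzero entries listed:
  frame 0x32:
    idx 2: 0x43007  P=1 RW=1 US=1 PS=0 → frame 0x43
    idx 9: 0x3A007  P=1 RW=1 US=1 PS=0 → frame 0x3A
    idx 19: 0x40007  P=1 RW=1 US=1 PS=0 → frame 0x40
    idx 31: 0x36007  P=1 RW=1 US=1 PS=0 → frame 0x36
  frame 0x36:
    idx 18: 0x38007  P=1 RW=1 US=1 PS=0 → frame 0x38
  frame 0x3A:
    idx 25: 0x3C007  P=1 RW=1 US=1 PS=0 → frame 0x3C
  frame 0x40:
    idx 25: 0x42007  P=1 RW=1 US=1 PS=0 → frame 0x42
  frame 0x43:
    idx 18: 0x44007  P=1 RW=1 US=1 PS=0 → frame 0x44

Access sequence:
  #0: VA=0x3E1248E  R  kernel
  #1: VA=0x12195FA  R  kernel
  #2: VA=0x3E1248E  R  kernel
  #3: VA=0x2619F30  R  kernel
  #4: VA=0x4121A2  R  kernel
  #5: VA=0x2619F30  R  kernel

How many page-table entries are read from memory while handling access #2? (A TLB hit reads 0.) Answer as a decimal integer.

Per-access translation:
#0 VA=0x3E1248E (r,kernel):
  lvl0: tbl 0x32, slot 31 ⇒ 0x36007 (P1/RW1/US1/PS0)
  lvl1: tbl 0x36, slot 18 ⇒ 0x38007 (P1/RW1/US1/PS0)
  ⇒ phys 0x3848E  [2 reads]
#1 VA=0x12195FA (r,kernel):
  lvl0: tbl 0x32, slot 9 ⇒ 0x3A007 (P1/RW1/US1/PS0)
  lvl1: tbl 0x3A, slot 25 ⇒ 0x3C007 (P1/RW1/US1/PS0)
  ⇒ phys 0x3C5FA  [2 reads]
#2 VA=0x3E1248E (r,kernel):
  TLB hit vpn=0x3E12 → PA=0x3848E
#3 VA=0x2619F30 (r,kernel):
  lvl0: tbl 0x32, slot 19 ⇒ 0x40007 (P1/RW1/US1/PS0)
  lvl1: tbl 0x40, slot 25 ⇒ 0x42007 (P1/RW1/US1/PS0)
  ⇒ phys 0x42F30  [2 reads]
#4 VA=0x4121A2 (r,kernel):
  lvl0: tbl 0x32, slot 2 ⇒ 0x43007 (P1/RW1/US1/PS0)
  lvl1: tbl 0x43, slot 18 ⇒ 0x44007 (P1/RW1/US1/PS0)
  ⇒ phys 0x441A2  [2 reads]
#5 VA=0x2619F30 (r,kernel):
  TLB hit vpn=0x2619 → PA=0x42F30

Entries read for #2: 0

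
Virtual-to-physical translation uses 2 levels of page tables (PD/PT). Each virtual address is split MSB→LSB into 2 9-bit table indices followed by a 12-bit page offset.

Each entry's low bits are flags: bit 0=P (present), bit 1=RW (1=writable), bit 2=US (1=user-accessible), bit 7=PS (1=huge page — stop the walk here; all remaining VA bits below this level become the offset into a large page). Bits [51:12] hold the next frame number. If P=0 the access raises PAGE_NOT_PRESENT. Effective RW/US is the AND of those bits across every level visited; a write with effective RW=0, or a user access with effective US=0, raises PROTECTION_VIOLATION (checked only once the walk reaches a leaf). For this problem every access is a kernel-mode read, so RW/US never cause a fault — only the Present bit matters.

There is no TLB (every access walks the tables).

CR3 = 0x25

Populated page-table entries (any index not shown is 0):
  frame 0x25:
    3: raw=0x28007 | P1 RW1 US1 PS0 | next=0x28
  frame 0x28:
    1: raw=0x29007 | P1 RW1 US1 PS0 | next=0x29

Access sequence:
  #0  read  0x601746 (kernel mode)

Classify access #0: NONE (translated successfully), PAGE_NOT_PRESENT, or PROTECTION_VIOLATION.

Walk each access:
#0 VA=0x601746 (r,kernel):
  L0 @0x25[3] → 0x28007  P=1,RW=1,US=1,PS=0
  L1 @0x28[1] → 0x29007  P=1,RW=1,US=1,PS=0
  ✓ 0x29746  — 2 lookups

Access #0 fault: NONE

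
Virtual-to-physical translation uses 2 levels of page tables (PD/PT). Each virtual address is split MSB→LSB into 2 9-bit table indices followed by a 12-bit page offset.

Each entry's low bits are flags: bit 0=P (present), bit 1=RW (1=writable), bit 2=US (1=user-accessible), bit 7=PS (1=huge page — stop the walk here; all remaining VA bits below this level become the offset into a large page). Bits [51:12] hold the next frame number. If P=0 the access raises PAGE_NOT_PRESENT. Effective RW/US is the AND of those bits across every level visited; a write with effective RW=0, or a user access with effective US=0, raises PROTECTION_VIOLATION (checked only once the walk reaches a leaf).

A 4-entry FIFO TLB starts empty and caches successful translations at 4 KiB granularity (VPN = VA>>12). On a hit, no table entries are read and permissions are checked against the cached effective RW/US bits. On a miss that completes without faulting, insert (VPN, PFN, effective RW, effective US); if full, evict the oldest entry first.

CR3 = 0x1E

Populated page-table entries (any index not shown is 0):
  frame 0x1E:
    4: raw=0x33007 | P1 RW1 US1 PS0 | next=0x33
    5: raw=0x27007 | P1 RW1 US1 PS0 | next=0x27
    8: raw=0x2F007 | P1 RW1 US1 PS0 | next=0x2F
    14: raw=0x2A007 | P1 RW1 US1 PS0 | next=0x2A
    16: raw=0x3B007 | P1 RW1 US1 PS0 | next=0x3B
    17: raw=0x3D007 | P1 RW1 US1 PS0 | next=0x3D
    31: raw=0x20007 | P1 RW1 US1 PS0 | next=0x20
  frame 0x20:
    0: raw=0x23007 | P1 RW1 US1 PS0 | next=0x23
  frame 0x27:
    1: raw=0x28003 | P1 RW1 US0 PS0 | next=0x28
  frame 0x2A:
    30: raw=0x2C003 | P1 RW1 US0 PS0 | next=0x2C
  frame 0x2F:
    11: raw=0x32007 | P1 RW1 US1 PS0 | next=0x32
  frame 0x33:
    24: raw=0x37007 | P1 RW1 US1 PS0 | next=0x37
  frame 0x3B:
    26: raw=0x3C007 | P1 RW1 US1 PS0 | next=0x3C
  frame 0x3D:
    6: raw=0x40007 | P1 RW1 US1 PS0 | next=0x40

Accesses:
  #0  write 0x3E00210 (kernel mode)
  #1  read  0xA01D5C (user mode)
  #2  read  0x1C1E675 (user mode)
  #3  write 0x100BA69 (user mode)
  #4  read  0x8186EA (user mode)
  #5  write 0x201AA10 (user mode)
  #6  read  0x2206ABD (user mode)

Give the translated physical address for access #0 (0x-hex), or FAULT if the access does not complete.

Per-access translation:
#0 VA=0x3E00210 (w,kernel):
  [0] read 0x1E idx=31: raw=0x20007 flags P=1 W=1 U=1 S=0
  [1] read 0x20 idx=0: raw=0x23007 flags P=1 W=1 U=1 S=0
  → PA=0x23210  (2 entries read)
#1 VA=0xA01D5C (r,user):
  [0] read 0x1E idx=5: raw=0x27007 flags P=1 W=1 U=1 S=0
  [1] read 0x27 idx=1: raw=0x28003 flags P=1 W=1 U=0 S=0
  ⇒ fault: PROTECTION_VIOLATION  — 2 lookups
#2 VA=0x1C1E675 (r,user):
  [0] read 0x1E idx=14: raw=0x2A007 flags P=1 W=1 U=1 S=0
  [1] read 0x2A idx=30: raw=0x2C003 flags P=1 W=1 U=0 S=0
  ⇒ fault: PROTECTION_VIOLATION  — 2 lookups
#3 VA=0x100BA69 (w,user):
  [0] read 0x1E idx=8: raw=0x2F007 flags P=1 W=1 U=1 S=0
  [1] read 0x2F idx=11: raw=0x32007 flags P=1 W=1 U=1 S=0
  → PA=0x32A69  (2 entries read)
#4 VA=0x8186EA (r,user):
  [0] read 0x1E idx=4: raw=0x33007 flags P=1 W=1 U=1 S=0
  [1] read 0x33 idx=24: raw=0x37007 flags P=1 W=1 U=1 S=0
  → PA=0x376EA  (2 entries read)
#5 VA=0x201AA10 (w,user):
  [0] read 0x1E idx=16: raw=0x3B007 flags P=1 W=1 U=1 S=0
  [1] read 0x3B idx=26: raw=0x3C007 flags P=1 W=1 U=1 S=0
  → PA=0x3CA10  (2 entries read)
#6 VA=0x2206ABD (r,user):
  [0] read 0x1E idx=17: raw=0x3D007 flags P=1 W=1 U=1 S=0
  [1] read 0x3D idx=6: raw=0x40007 flags P=1 W=1 U=1 S=0
  → PA=0x40ABD  (2 entries read)

Access #0 PA: 0x23210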